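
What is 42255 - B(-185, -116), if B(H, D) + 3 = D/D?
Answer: 42257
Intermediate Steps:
B(H, D) = -2 (B(H, D) = -3 + D/D = -3 + 1 = -2)
42255 - B(-185, -116) = 42255 - 1*(-2) = 42255 + 2 = 42257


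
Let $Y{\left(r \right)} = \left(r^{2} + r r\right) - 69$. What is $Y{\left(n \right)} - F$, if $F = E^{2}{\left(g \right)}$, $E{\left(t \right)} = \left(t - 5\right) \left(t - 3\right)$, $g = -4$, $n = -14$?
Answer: $-3646$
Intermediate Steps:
$Y{\left(r \right)} = -69 + 2 r^{2}$ ($Y{\left(r \right)} = \left(r^{2} + r^{2}\right) - 69 = 2 r^{2} - 69 = -69 + 2 r^{2}$)
$E{\left(t \right)} = \left(-5 + t\right) \left(-3 + t\right)$
$F = 3969$ ($F = \left(15 + \left(-4\right)^{2} - -32\right)^{2} = \left(15 + 16 + 32\right)^{2} = 63^{2} = 3969$)
$Y{\left(n \right)} - F = \left(-69 + 2 \left(-14\right)^{2}\right) - 3969 = \left(-69 + 2 \cdot 196\right) - 3969 = \left(-69 + 392\right) - 3969 = 323 - 3969 = -3646$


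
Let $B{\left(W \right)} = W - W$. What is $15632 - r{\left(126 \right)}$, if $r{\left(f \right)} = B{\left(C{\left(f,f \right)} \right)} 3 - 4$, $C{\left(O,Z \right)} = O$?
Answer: $15636$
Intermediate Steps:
$B{\left(W \right)} = 0$
$r{\left(f \right)} = -4$ ($r{\left(f \right)} = 0 \cdot 3 - 4 = 0 - 4 = -4$)
$15632 - r{\left(126 \right)} = 15632 - -4 = 15632 + 4 = 15636$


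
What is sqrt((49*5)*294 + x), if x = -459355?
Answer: 5*I*sqrt(15493) ≈ 622.35*I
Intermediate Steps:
sqrt((49*5)*294 + x) = sqrt((49*5)*294 - 459355) = sqrt(245*294 - 459355) = sqrt(72030 - 459355) = sqrt(-387325) = 5*I*sqrt(15493)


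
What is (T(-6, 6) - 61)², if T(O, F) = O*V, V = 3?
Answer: 6241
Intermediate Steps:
T(O, F) = 3*O (T(O, F) = O*3 = 3*O)
(T(-6, 6) - 61)² = (3*(-6) - 61)² = (-18 - 61)² = (-79)² = 6241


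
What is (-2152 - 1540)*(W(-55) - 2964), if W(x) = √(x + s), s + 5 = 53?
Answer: 10943088 - 3692*I*√7 ≈ 1.0943e+7 - 9768.1*I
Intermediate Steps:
s = 48 (s = -5 + 53 = 48)
W(x) = √(48 + x) (W(x) = √(x + 48) = √(48 + x))
(-2152 - 1540)*(W(-55) - 2964) = (-2152 - 1540)*(√(48 - 55) - 2964) = -3692*(√(-7) - 2964) = -3692*(I*√7 - 2964) = -3692*(-2964 + I*√7) = 10943088 - 3692*I*√7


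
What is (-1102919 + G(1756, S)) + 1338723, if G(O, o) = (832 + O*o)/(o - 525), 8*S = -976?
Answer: 152778588/647 ≈ 2.3613e+5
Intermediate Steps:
S = -122 (S = (1/8)*(-976) = -122)
G(O, o) = (832 + O*o)/(-525 + o)
(-1102919 + G(1756, S)) + 1338723 = (-1102919 + (832 + 1756*(-122))/(-525 - 122)) + 1338723 = (-1102919 + (832 - 214232)/(-647)) + 1338723 = (-1102919 - 1/647*(-213400)) + 1338723 = (-1102919 + 213400/647) + 1338723 = -713375193/647 + 1338723 = 152778588/647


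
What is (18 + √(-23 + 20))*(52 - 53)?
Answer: -18 - I*√3 ≈ -18.0 - 1.732*I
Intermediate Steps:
(18 + √(-23 + 20))*(52 - 53) = (18 + √(-3))*(-1) = (18 + I*√3)*(-1) = -18 - I*√3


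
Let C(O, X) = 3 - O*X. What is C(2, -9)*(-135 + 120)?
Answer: -315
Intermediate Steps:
C(O, X) = 3 - O*X
C(2, -9)*(-135 + 120) = (3 - 1*2*(-9))*(-135 + 120) = (3 + 18)*(-15) = 21*(-15) = -315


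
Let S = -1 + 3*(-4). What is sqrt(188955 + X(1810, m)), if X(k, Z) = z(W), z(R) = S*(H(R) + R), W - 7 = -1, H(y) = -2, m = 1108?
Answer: sqrt(188903) ≈ 434.63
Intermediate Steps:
S = -13 (S = -1 - 12 = -13)
W = 6 (W = 7 - 1 = 6)
z(R) = 26 - 13*R (z(R) = -13*(-2 + R) = 26 - 13*R)
X(k, Z) = -52 (X(k, Z) = 26 - 13*6 = 26 - 78 = -52)
sqrt(188955 + X(1810, m)) = sqrt(188955 - 52) = sqrt(188903)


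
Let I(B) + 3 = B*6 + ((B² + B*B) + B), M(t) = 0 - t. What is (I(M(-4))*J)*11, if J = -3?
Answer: -1881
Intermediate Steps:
M(t) = -t
I(B) = -3 + 2*B² + 7*B (I(B) = -3 + (B*6 + ((B² + B*B) + B)) = -3 + (6*B + ((B² + B²) + B)) = -3 + (6*B + (2*B² + B)) = -3 + (6*B + (B + 2*B²)) = -3 + (2*B² + 7*B) = -3 + 2*B² + 7*B)
(I(M(-4))*J)*11 = ((-3 + 2*(-1*(-4))² + 7*(-1*(-4)))*(-3))*11 = ((-3 + 2*4² + 7*4)*(-3))*11 = ((-3 + 2*16 + 28)*(-3))*11 = ((-3 + 32 + 28)*(-3))*11 = (57*(-3))*11 = -171*11 = -1881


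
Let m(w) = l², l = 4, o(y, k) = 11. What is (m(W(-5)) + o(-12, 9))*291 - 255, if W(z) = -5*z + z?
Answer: 7602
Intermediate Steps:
W(z) = -4*z
m(w) = 16 (m(w) = 4² = 16)
(m(W(-5)) + o(-12, 9))*291 - 255 = (16 + 11)*291 - 255 = 27*291 - 255 = 7857 - 255 = 7602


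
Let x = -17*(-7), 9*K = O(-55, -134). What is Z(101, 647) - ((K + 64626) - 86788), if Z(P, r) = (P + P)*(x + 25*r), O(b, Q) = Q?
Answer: 29822084/9 ≈ 3.3136e+6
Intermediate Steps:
K = -134/9 (K = (⅑)*(-134) = -134/9 ≈ -14.889)
x = 119
Z(P, r) = 2*P*(119 + 25*r) (Z(P, r) = (P + P)*(119 + 25*r) = (2*P)*(119 + 25*r) = 2*P*(119 + 25*r))
Z(101, 647) - ((K + 64626) - 86788) = 2*101*(119 + 25*647) - ((-134/9 + 64626) - 86788) = 2*101*(119 + 16175) - (581500/9 - 86788) = 2*101*16294 - 1*(-199592/9) = 3291388 + 199592/9 = 29822084/9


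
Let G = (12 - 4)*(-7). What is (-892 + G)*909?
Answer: -861732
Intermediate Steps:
G = -56 (G = 8*(-7) = -56)
(-892 + G)*909 = (-892 - 56)*909 = -948*909 = -861732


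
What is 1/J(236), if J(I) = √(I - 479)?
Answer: -I*√3/27 ≈ -0.06415*I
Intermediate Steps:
J(I) = √(-479 + I)
1/J(236) = 1/(√(-479 + 236)) = 1/(√(-243)) = 1/(9*I*√3) = -I*√3/27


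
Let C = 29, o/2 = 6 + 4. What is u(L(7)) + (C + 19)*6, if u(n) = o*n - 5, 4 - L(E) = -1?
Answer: 383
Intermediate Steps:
o = 20 (o = 2*(6 + 4) = 2*10 = 20)
L(E) = 5 (L(E) = 4 - 1*(-1) = 4 + 1 = 5)
u(n) = -5 + 20*n (u(n) = 20*n - 5 = -5 + 20*n)
u(L(7)) + (C + 19)*6 = (-5 + 20*5) + (29 + 19)*6 = (-5 + 100) + 48*6 = 95 + 288 = 383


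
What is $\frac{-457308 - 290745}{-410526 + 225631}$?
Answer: $\frac{748053}{184895} \approx 4.0458$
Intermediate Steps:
$\frac{-457308 - 290745}{-410526 + 225631} = - \frac{748053}{-184895} = \left(-748053\right) \left(- \frac{1}{184895}\right) = \frac{748053}{184895}$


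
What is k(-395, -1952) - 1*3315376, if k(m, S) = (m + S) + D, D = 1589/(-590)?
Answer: -1957458159/590 ≈ -3.3177e+6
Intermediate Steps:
D = -1589/590 (D = 1589*(-1/590) = -1589/590 ≈ -2.6932)
k(m, S) = -1589/590 + S + m (k(m, S) = (m + S) - 1589/590 = (S + m) - 1589/590 = -1589/590 + S + m)
k(-395, -1952) - 1*3315376 = (-1589/590 - 1952 - 395) - 1*3315376 = -1386319/590 - 3315376 = -1957458159/590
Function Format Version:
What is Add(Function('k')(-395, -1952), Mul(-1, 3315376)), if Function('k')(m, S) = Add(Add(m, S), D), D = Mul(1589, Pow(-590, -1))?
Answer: Rational(-1957458159, 590) ≈ -3.3177e+6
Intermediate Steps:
D = Rational(-1589, 590) (D = Mul(1589, Rational(-1, 590)) = Rational(-1589, 590) ≈ -2.6932)
Function('k')(m, S) = Add(Rational(-1589, 590), S, m) (Function('k')(m, S) = Add(Add(m, S), Rational(-1589, 590)) = Add(Add(S, m), Rational(-1589, 590)) = Add(Rational(-1589, 590), S, m))
Add(Function('k')(-395, -1952), Mul(-1, 3315376)) = Add(Add(Rational(-1589, 590), -1952, -395), Mul(-1, 3315376)) = Add(Rational(-1386319, 590), -3315376) = Rational(-1957458159, 590)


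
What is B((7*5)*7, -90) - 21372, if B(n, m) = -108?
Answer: -21480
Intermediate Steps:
B((7*5)*7, -90) - 21372 = -108 - 21372 = -21480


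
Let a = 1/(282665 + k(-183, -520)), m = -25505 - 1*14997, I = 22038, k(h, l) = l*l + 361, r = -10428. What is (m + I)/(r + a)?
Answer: 10218457664/5771126327 ≈ 1.7706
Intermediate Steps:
k(h, l) = 361 + l**2 (k(h, l) = l**2 + 361 = 361 + l**2)
m = -40502 (m = -25505 - 14997 = -40502)
a = 1/553426 (a = 1/(282665 + (361 + (-520)**2)) = 1/(282665 + (361 + 270400)) = 1/(282665 + 270761) = 1/553426 ≈ 1.8069e-6)
(m + I)/(r + a) = (-40502 + 22038)/(-10428 + 1/553426) = -18464/(-5771126327/553426) = -18464*(-553426/5771126327) = 10218457664/5771126327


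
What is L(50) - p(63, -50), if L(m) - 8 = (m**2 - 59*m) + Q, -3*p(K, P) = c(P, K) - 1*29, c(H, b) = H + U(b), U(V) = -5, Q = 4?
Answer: -466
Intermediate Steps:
c(H, b) = -5 + H (c(H, b) = H - 5 = -5 + H)
p(K, P) = 34/3 - P/3 (p(K, P) = -((-5 + P) - 1*29)/3 = -((-5 + P) - 29)/3 = -(-34 + P)/3 = 34/3 - P/3)
L(m) = 12 + m**2 - 59*m (L(m) = 8 + ((m**2 - 59*m) + 4) = 8 + (4 + m**2 - 59*m) = 12 + m**2 - 59*m)
L(50) - p(63, -50) = (12 + 50**2 - 59*50) - (34/3 - 1/3*(-50)) = (12 + 2500 - 2950) - (34/3 + 50/3) = -438 - 1*28 = -438 - 28 = -466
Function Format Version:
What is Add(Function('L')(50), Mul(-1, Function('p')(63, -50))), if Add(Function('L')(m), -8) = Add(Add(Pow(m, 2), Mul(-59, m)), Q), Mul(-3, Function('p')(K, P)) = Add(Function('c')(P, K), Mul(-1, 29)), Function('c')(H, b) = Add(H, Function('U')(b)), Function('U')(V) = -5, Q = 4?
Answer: -466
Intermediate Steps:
Function('c')(H, b) = Add(-5, H) (Function('c')(H, b) = Add(H, -5) = Add(-5, H))
Function('p')(K, P) = Add(Rational(34, 3), Mul(Rational(-1, 3), P)) (Function('p')(K, P) = Mul(Rational(-1, 3), Add(Add(-5, P), Mul(-1, 29))) = Mul(Rational(-1, 3), Add(Add(-5, P), -29)) = Mul(Rational(-1, 3), Add(-34, P)) = Add(Rational(34, 3), Mul(Rational(-1, 3), P)))
Function('L')(m) = Add(12, Pow(m, 2), Mul(-59, m)) (Function('L')(m) = Add(8, Add(Add(Pow(m, 2), Mul(-59, m)), 4)) = Add(8, Add(4, Pow(m, 2), Mul(-59, m))) = Add(12, Pow(m, 2), Mul(-59, m)))
Add(Function('L')(50), Mul(-1, Function('p')(63, -50))) = Add(Add(12, Pow(50, 2), Mul(-59, 50)), Mul(-1, Add(Rational(34, 3), Mul(Rational(-1, 3), -50)))) = Add(Add(12, 2500, -2950), Mul(-1, Add(Rational(34, 3), Rational(50, 3)))) = Add(-438, Mul(-1, 28)) = Add(-438, -28) = -466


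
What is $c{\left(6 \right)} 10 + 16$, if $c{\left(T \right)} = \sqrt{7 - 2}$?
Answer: $16 + 10 \sqrt{5} \approx 38.361$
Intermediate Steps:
$c{\left(T \right)} = \sqrt{5}$
$c{\left(6 \right)} 10 + 16 = \sqrt{5} \cdot 10 + 16 = 10 \sqrt{5} + 16 = 16 + 10 \sqrt{5}$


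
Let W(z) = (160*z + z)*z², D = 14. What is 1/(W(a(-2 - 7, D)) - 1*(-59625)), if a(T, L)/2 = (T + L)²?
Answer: 1/20184625 ≈ 4.9543e-8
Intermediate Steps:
a(T, L) = 2*(L + T)² (a(T, L) = 2*(T + L)² = 2*(L + T)²)
W(z) = 161*z³ (W(z) = (161*z)*z² = 161*z³)
1/(W(a(-2 - 7, D)) - 1*(-59625)) = 1/(161*(2*(14 + (-2 - 7))²)³ - 1*(-59625)) = 1/(161*(2*(14 - 9)²)³ + 59625) = 1/(161*(2*5²)³ + 59625) = 1/(161*(2*25)³ + 59625) = 1/(161*50³ + 59625) = 1/(161*125000 + 59625) = 1/(20125000 + 59625) = 1/20184625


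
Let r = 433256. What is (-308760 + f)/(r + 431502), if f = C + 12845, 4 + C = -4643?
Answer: -150281/432379 ≈ -0.34757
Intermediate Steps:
C = -4647 (C = -4 - 4643 = -4647)
f = 8198 (f = -4647 + 12845 = 8198)
(-308760 + f)/(r + 431502) = (-308760 + 8198)/(433256 + 431502) = -300562/864758 = -300562*1/864758 = -150281/432379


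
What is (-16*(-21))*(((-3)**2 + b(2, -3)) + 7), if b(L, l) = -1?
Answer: 5040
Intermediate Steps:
(-16*(-21))*(((-3)**2 + b(2, -3)) + 7) = (-16*(-21))*(((-3)**2 - 1) + 7) = 336*((9 - 1) + 7) = 336*(8 + 7) = 336*15 = 5040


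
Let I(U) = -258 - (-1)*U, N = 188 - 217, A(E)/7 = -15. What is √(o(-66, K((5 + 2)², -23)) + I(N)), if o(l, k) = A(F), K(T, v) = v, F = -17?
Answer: 14*I*√2 ≈ 19.799*I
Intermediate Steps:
A(E) = -105 (A(E) = 7*(-15) = -105)
o(l, k) = -105
N = -29
I(U) = -258 + U
√(o(-66, K((5 + 2)², -23)) + I(N)) = √(-105 + (-258 - 29)) = √(-105 - 287) = √(-392) = 14*I*√2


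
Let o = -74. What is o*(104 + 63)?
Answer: -12358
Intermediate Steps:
o*(104 + 63) = -74*(104 + 63) = -74*167 = -12358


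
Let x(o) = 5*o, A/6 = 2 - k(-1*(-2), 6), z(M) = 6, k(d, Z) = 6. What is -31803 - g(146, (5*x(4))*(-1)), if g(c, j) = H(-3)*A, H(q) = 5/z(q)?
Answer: -31783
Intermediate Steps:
A = -24 (A = 6*(2 - 1*6) = 6*(2 - 6) = 6*(-4) = -24)
H(q) = ⅚ (H(q) = 5/6 = 5*(⅙) = ⅚)
g(c, j) = -20 (g(c, j) = (⅚)*(-24) = -20)
-31803 - g(146, (5*x(4))*(-1)) = -31803 - 1*(-20) = -31803 + 20 = -31783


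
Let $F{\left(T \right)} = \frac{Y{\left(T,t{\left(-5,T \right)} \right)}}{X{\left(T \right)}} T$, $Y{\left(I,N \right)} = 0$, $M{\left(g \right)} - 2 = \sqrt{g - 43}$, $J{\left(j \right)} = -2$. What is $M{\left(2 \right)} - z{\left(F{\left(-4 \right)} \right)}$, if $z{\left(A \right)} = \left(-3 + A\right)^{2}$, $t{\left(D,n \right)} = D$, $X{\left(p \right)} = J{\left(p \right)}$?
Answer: $-7 + i \sqrt{41} \approx -7.0 + 6.4031 i$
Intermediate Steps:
$X{\left(p \right)} = -2$
$M{\left(g \right)} = 2 + \sqrt{-43 + g}$ ($M{\left(g \right)} = 2 + \sqrt{g - 43} = 2 + \sqrt{-43 + g}$)
$F{\left(T \right)} = 0$ ($F{\left(T \right)} = \frac{0}{-2} T = 0 \left(- \frac{1}{2}\right) T = 0 T = 0$)
$M{\left(2 \right)} - z{\left(F{\left(-4 \right)} \right)} = \left(2 + \sqrt{-43 + 2}\right) - \left(-3 + 0\right)^{2} = \left(2 + \sqrt{-41}\right) - \left(-3\right)^{2} = \left(2 + i \sqrt{41}\right) - 9 = -7 + i \sqrt{41}$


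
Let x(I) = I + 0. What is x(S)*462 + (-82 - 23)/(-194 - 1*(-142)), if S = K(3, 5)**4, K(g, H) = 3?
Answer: 1946049/52 ≈ 37424.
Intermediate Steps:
S = 81 (S = 3**4 = 81)
x(I) = I
x(S)*462 + (-82 - 23)/(-194 - 1*(-142)) = 81*462 + (-82 - 23)/(-194 - 1*(-142)) = 37422 - 105/(-194 + 142) = 37422 - 105/(-52) = 37422 - 105*(-1/52) = 37422 + 105/52 = 1946049/52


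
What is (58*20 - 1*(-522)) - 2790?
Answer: -1108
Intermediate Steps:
(58*20 - 1*(-522)) - 2790 = (1160 + 522) - 2790 = 1682 - 2790 = -1108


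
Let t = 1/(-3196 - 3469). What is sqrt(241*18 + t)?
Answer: sqrt(192703605385)/6665 ≈ 65.864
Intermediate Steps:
t = -1/6665 (t = 1/(-6665) = -1/6665 ≈ -0.00015004)
sqrt(241*18 + t) = sqrt(241*18 - 1/6665) = sqrt(4338 - 1/6665) = sqrt(28912769/6665) = sqrt(192703605385)/6665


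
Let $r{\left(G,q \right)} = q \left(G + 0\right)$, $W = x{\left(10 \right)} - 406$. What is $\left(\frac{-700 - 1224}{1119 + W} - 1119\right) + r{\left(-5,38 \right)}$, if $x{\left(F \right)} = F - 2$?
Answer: $- \frac{945713}{721} \approx -1311.7$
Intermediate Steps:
$x{\left(F \right)} = -2 + F$
$W = -398$ ($W = \left(-2 + 10\right) - 406 = 8 - 406 = -398$)
$r{\left(G,q \right)} = G q$ ($r{\left(G,q \right)} = q G = G q$)
$\left(\frac{-700 - 1224}{1119 + W} - 1119\right) + r{\left(-5,38 \right)} = \left(\frac{-700 - 1224}{1119 - 398} - 1119\right) - 190 = \left(- \frac{1924}{721} - 1119\right) - 190 = - \frac{808723}{721} - 190 = - \frac{945713}{721}$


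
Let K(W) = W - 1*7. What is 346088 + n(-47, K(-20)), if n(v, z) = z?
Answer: 346061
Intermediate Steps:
K(W) = -7 + W (K(W) = W - 7 = -7 + W)
346088 + n(-47, K(-20)) = 346088 + (-7 - 20) = 346088 - 27 = 346061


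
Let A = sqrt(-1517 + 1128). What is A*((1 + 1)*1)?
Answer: 2*I*sqrt(389) ≈ 39.446*I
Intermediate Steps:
A = I*sqrt(389) (A = sqrt(-389) = I*sqrt(389) ≈ 19.723*I)
A*((1 + 1)*1) = (I*sqrt(389))*((1 + 1)*1) = (I*sqrt(389))*(2*1) = (I*sqrt(389))*2 = 2*I*sqrt(389)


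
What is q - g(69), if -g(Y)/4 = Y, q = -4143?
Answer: -3867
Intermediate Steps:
g(Y) = -4*Y
q - g(69) = -4143 - (-4)*69 = -4143 - 1*(-276) = -4143 + 276 = -3867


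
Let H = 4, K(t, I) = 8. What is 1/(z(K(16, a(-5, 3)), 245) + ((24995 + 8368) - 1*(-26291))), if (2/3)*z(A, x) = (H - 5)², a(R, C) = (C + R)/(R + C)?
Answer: 2/119311 ≈ 1.6763e-5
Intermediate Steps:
a(R, C) = 1 (a(R, C) = (C + R)/(C + R) = 1)
z(A, x) = 3/2 (z(A, x) = 3*(4 - 5)²/2 = (3/2)*(-1)² = (3/2)*1 = 3/2)
1/(z(K(16, a(-5, 3)), 245) + ((24995 + 8368) - 1*(-26291))) = 1/(3/2 + ((24995 + 8368) - 1*(-26291))) = 1/(3/2 + (33363 + 26291)) = 1/(3/2 + 59654) = 1/(119311/2) = 2/119311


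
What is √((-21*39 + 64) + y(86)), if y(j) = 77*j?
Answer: √5867 ≈ 76.596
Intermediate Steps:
√((-21*39 + 64) + y(86)) = √((-21*39 + 64) + 77*86) = √((-819 + 64) + 6622) = √(-755 + 6622) = √5867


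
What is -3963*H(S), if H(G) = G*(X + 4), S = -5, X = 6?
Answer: 198150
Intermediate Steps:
H(G) = 10*G (H(G) = G*(6 + 4) = G*10 = 10*G)
-3963*H(S) = -39630*(-5) = -3963*(-50) = 198150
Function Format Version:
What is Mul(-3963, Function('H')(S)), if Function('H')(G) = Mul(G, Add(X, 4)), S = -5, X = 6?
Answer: 198150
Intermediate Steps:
Function('H')(G) = Mul(10, G) (Function('H')(G) = Mul(G, Add(6, 4)) = Mul(G, 10) = Mul(10, G))
Mul(-3963, Function('H')(S)) = Mul(-3963, Mul(10, -5)) = Mul(-3963, -50) = 198150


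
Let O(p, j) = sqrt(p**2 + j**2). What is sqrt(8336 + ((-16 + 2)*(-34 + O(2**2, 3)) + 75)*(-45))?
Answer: I*sqrt(13309) ≈ 115.36*I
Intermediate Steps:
O(p, j) = sqrt(j**2 + p**2)
sqrt(8336 + ((-16 + 2)*(-34 + O(2**2, 3)) + 75)*(-45)) = sqrt(8336 + ((-16 + 2)*(-34 + sqrt(3**2 + (2**2)**2)) + 75)*(-45)) = sqrt(8336 + (-14*(-34 + sqrt(9 + 4**2)) + 75)*(-45)) = sqrt(8336 + (-14*(-34 + sqrt(9 + 16)) + 75)*(-45)) = sqrt(8336 + (-14*(-34 + sqrt(25)) + 75)*(-45)) = sqrt(8336 + (-14*(-34 + 5) + 75)*(-45)) = sqrt(8336 + (-14*(-29) + 75)*(-45)) = sqrt(8336 + (406 + 75)*(-45)) = sqrt(8336 + 481*(-45)) = sqrt(8336 - 21645) = sqrt(-13309) = I*sqrt(13309)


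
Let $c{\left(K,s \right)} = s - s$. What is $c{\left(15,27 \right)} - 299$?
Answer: $-299$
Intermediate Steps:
$c{\left(K,s \right)} = 0$
$c{\left(15,27 \right)} - 299 = 0 - 299 = -299$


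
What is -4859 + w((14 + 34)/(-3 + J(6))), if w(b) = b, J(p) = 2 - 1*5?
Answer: -4867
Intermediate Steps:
J(p) = -3 (J(p) = 2 - 5 = -3)
-4859 + w((14 + 34)/(-3 + J(6))) = -4859 + (14 + 34)/(-3 - 3) = -4859 + 48/(-6) = -4859 + 48*(-⅙) = -4859 - 8 = -4867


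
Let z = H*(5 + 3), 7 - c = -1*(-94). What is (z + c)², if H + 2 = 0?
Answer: 10609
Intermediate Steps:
H = -2 (H = -2 + 0 = -2)
c = -87 (c = 7 - (-1)*(-94) = 7 - 1*94 = 7 - 94 = -87)
z = -16 (z = -2*(5 + 3) = -2*8 = -16)
(z + c)² = (-16 - 87)² = (-103)² = 10609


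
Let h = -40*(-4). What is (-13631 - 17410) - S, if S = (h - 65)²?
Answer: -40066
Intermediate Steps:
h = 160
S = 9025 (S = (160 - 65)² = 95² = 9025)
(-13631 - 17410) - S = (-13631 - 17410) - 1*9025 = -31041 - 9025 = -40066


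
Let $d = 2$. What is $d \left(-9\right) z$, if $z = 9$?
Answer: $-162$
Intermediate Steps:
$d \left(-9\right) z = 2 \left(-9\right) 9 = \left(-18\right) 9 = -162$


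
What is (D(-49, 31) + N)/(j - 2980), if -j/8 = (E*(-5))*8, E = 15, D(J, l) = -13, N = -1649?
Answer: -831/910 ≈ -0.91319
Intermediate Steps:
j = 4800 (j = -8*15*(-5)*8 = -(-600)*8 = -8*(-600) = 4800)
(D(-49, 31) + N)/(j - 2980) = (-13 - 1649)/(4800 - 2980) = -1662/1820 = -1662*1/1820 = -831/910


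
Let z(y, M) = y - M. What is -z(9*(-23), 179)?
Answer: 386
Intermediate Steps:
-z(9*(-23), 179) = -(9*(-23) - 1*179) = -(-207 - 179) = -1*(-386) = 386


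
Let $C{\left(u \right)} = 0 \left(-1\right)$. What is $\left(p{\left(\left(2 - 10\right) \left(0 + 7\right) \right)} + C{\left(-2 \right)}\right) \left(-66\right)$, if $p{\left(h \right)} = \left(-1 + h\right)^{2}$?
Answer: $-214434$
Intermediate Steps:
$C{\left(u \right)} = 0$
$\left(p{\left(\left(2 - 10\right) \left(0 + 7\right) \right)} + C{\left(-2 \right)}\right) \left(-66\right) = \left(\left(-1 + \left(2 - 10\right) \left(0 + 7\right)\right)^{2} + 0\right) \left(-66\right) = \left(\left(-1 - 56\right)^{2} + 0\right) \left(-66\right) = \left(\left(-57\right)^{2} + 0\right) \left(-66\right) = \left(3249 + 0\right) \left(-66\right) = 3249 \left(-66\right) = -214434$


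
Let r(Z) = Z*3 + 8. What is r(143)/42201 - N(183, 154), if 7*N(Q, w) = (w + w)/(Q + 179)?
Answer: -849325/7638381 ≈ -0.11119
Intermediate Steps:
r(Z) = 8 + 3*Z (r(Z) = 3*Z + 8 = 8 + 3*Z)
N(Q, w) = 2*w/(7*(179 + Q)) (N(Q, w) = ((w + w)/(Q + 179))/7 = ((2*w)/(179 + Q))/7 = (2*w/(179 + Q))/7 = 2*w/(7*(179 + Q)))
r(143)/42201 - N(183, 154) = (8 + 3*143)/42201 - 2*154/(7*(179 + 183)) = (8 + 429)*(1/42201) - 2*154/(7*362) = 437*(1/42201) - 2*154/(7*362) = 437/42201 - 1*22/181 = 437/42201 - 22/181 = -849325/7638381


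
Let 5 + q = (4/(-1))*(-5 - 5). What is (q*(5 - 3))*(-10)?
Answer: -700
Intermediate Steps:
q = 35 (q = -5 + (4/(-1))*(-5 - 5) = -5 + (4*(-1))*(-10) = -5 - 4*(-10) = -5 + 40 = 35)
(q*(5 - 3))*(-10) = (35*(5 - 3))*(-10) = (35*2)*(-10) = 70*(-10) = -700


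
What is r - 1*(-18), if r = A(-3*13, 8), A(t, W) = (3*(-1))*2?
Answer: 12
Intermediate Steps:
A(t, W) = -6 (A(t, W) = -3*2 = -6)
r = -6
r - 1*(-18) = -6 - 1*(-18) = -6 + 18 = 12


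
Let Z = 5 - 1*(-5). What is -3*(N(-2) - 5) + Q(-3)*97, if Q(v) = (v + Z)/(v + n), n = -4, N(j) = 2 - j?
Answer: -94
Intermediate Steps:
Z = 10 (Z = 5 + 5 = 10)
Q(v) = (10 + v)/(-4 + v) (Q(v) = (v + 10)/(v - 4) = (10 + v)/(-4 + v))
-3*(N(-2) - 5) + Q(-3)*97 = -3*((2 - 1*(-2)) - 5) + ((10 - 3)/(-4 - 3))*97 = -3*((2 + 2) - 5) + (7/(-7))*97 = -3*(4 - 5) - ⅐*7*97 = -3*(-1) - 1*97 = 3 - 97 = -94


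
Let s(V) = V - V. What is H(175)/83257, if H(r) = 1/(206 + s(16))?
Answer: 1/17150942 ≈ 5.8306e-8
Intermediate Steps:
s(V) = 0
H(r) = 1/206 (H(r) = 1/(206 + 0) = 1/206)
H(175)/83257 = (1/206)/83257 = (1/206)*(1/83257) = 1/17150942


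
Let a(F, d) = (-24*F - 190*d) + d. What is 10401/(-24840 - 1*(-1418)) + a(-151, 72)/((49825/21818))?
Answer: -5102553850689/1167001150 ≈ -4372.4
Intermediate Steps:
a(F, d) = -189*d - 24*F (a(F, d) = (-190*d - 24*F) + d = -189*d - 24*F)
10401/(-24840 - 1*(-1418)) + a(-151, 72)/((49825/21818)) = 10401/(-24840 - 1*(-1418)) + (-189*72 - 24*(-151))/((49825/21818)) = 10401/(-24840 + 1418) + (-13608 + 3624)/((49825*(1/21818))) = 10401/(-23422) - 9984/49825/21818 = 10401*(-1/23422) - 9984*21818/49825 = -10401/23422 - 217830912/49825 = -5102553850689/1167001150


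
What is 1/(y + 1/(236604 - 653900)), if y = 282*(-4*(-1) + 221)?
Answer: 417296/26477431199 ≈ 1.5760e-5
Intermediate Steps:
y = 63450 (y = 282*(4 + 221) = 282*225 = 63450)
1/(y + 1/(236604 - 653900)) = 1/(63450 + 1/(236604 - 653900)) = 1/(63450 + 1/(-417296)) = 1/(63450 - 1/417296) = 1/(26477431199/417296) = 417296/26477431199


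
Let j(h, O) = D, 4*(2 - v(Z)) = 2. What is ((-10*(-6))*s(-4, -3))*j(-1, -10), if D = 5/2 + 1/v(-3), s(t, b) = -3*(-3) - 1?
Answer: 1520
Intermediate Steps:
v(Z) = 3/2 (v(Z) = 2 - 1/4*2 = 2 - 1/2 = 3/2)
s(t, b) = 8 (s(t, b) = 9 - 1 = 8)
D = 19/6 (D = 5/2 + 1/(3/2) = 5*(1/2) + 1*(2/3) = 5/2 + 2/3 = 19/6 ≈ 3.1667)
j(h, O) = 19/6
((-10*(-6))*s(-4, -3))*j(-1, -10) = (-10*(-6)*8)*(19/6) = (60*8)*(19/6) = 480*(19/6) = 1520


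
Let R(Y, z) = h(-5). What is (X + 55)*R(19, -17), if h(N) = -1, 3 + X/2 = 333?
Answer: -715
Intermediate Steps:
X = 660 (X = -6 + 2*333 = -6 + 666 = 660)
R(Y, z) = -1
(X + 55)*R(19, -17) = (660 + 55)*(-1) = 715*(-1) = -715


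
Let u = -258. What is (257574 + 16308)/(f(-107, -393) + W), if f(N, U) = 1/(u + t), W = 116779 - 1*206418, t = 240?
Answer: -4929876/1613503 ≈ -3.0554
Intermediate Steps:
W = -89639 (W = 116779 - 206418 = -89639)
f(N, U) = -1/18 (f(N, U) = 1/(-258 + 240) = 1/(-18) = -1/18)
(257574 + 16308)/(f(-107, -393) + W) = (257574 + 16308)/(-1/18 - 89639) = 273882/(-1613503/18) = 273882*(-18/1613503) = -4929876/1613503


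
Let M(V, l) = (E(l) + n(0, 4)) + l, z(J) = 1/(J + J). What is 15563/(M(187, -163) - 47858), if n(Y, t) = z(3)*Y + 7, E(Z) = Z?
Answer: -15563/48177 ≈ -0.32304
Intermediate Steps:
z(J) = 1/(2*J)
n(Y, t) = 7 + Y/6 (n(Y, t) = ((½)/3)*Y + 7 = ((½)*(⅓))*Y + 7 = Y/6 + 7 = 7 + Y/6)
M(V, l) = 7 + 2*l (M(V, l) = (l + (7 + (⅙)*0)) + l = (l + (7 + 0)) + l = (l + 7) + l = (7 + l) + l = 7 + 2*l)
15563/(M(187, -163) - 47858) = 15563/((7 + 2*(-163)) - 47858) = 15563/((7 - 326) - 47858) = 15563/(-319 - 47858) = 15563/(-48177) = 15563*(-1/48177) = -15563/48177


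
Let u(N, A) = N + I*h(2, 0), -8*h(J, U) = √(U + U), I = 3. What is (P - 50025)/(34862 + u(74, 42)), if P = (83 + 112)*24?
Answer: -45345/34936 ≈ -1.2979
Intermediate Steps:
h(J, U) = -√2*√U/8 (h(J, U) = -√(U + U)/8 = -√2*√U/8)
P = 4680 (P = 195*24 = 4680)
u(N, A) = N (u(N, A) = N + 3*(-√2*√0/8) = N + 3*(-⅛*√2*0) = N + 3*0 = N + 0 = N)
(P - 50025)/(34862 + u(74, 42)) = (4680 - 50025)/(34862 + 74) = -45345/34936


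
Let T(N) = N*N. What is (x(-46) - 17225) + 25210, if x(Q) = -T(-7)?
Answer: 7936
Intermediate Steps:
T(N) = N²
x(Q) = -49 (x(Q) = -1*(-7)² = -1*49 = -49)
(x(-46) - 17225) + 25210 = (-49 - 17225) + 25210 = -17274 + 25210 = 7936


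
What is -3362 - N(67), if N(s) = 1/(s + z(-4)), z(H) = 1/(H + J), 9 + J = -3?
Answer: -3600718/1071 ≈ -3362.0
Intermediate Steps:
J = -12 (J = -9 - 3 = -12)
z(H) = 1/(-12 + H) (z(H) = 1/(H - 12) = 1/(-12 + H))
N(s) = 1/(-1/16 + s) (N(s) = 1/(s + 1/(-12 - 4)) = 1/(s + 1/(-16)) = 1/(s - 1/16) = 1/(-1/16 + s))
-3362 - N(67) = -3362 - 16/(-1 + 16*67) = -3362 - 16/(-1 + 1072) = -3362 - 16/1071 = -3600718/1071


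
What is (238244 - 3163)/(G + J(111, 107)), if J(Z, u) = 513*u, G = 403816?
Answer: 235081/458707 ≈ 0.51249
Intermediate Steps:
(238244 - 3163)/(G + J(111, 107)) = (238244 - 3163)/(403816 + 513*107) = 235081/(403816 + 54891) = 235081/458707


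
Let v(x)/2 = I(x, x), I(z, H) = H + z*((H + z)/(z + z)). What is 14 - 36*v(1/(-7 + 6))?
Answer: 158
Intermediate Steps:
I(z, H) = z/2 + 3*H/2 (I(z, H) = H + z*((H + z)/((2*z))) = H + z*((H + z)*(1/(2*z))) = H + z*((H + z)/(2*z)) = H + (H/2 + z/2) = z/2 + 3*H/2)
v(x) = 4*x (v(x) = 2*(x/2 + 3*x/2) = 2*(2*x) = 4*x)
14 - 36*v(1/(-7 + 6)) = 14 - 144/(-7 + 6) = 14 - 144/(-1) = 14 - 144*(-1) = 14 - 36*(-4) = 14 + 144 = 158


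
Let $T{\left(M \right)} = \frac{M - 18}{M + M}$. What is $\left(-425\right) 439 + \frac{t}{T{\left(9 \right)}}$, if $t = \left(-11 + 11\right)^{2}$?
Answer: $-186575$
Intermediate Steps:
$T{\left(M \right)} = \frac{-18 + M}{2 M}$
$t = 0$ ($t = 0^{2} = 0$)
$\left(-425\right) 439 + \frac{t}{T{\left(9 \right)}} = \left(-425\right) 439 + \frac{0}{\frac{1}{2} \cdot \frac{1}{9} \left(-18 + 9\right)} = -186575 + \frac{0}{\frac{1}{2} \cdot \frac{1}{9} \left(-9\right)} = -186575 + \frac{0}{- \frac{1}{2}} = -186575 + 0 \left(-2\right) = -186575 + 0 = -186575$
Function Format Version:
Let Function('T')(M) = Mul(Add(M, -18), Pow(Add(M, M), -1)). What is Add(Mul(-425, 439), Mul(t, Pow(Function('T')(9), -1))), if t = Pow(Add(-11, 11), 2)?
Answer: -186575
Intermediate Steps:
Function('T')(M) = Mul(Rational(1, 2), Pow(M, -1), Add(-18, M)) (Function('T')(M) = Mul(Add(-18, M), Pow(Mul(2, M), -1)) = Mul(Add(-18, M), Mul(Rational(1, 2), Pow(M, -1))) = Mul(Rational(1, 2), Pow(M, -1), Add(-18, M)))
t = 0 (t = Pow(0, 2) = 0)
Add(Mul(-425, 439), Mul(t, Pow(Function('T')(9), -1))) = Add(Mul(-425, 439), Mul(0, Pow(Mul(Rational(1, 2), Pow(9, -1), Add(-18, 9)), -1))) = Add(-186575, Mul(0, Pow(Mul(Rational(1, 2), Rational(1, 9), -9), -1))) = Add(-186575, Mul(0, Pow(Rational(-1, 2), -1))) = Add(-186575, Mul(0, -2)) = Add(-186575, 0) = -186575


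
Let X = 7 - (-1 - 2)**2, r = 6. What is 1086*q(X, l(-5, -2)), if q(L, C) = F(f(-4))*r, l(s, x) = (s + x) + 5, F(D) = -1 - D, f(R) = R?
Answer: 19548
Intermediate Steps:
X = -2 (X = 7 - 1*(-3)**2 = 7 - 1*9 = 7 - 9 = -2)
l(s, x) = 5 + s + x
q(L, C) = 18 (q(L, C) = (-1 - 1*(-4))*6 = (-1 + 4)*6 = 3*6 = 18)
1086*q(X, l(-5, -2)) = 1086*18 = 19548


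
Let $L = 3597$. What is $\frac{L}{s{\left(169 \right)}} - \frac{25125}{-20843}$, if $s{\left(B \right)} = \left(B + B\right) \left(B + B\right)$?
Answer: $\frac{2945352771}{2381187692} \approx 1.2369$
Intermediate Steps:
$s{\left(B \right)} = 4 B^{2}$ ($s{\left(B \right)} = 2 B 2 B = 4 B^{2}$)
$\frac{L}{s{\left(169 \right)}} - \frac{25125}{-20843} = \frac{3597}{4 \cdot 169^{2}} - \frac{25125}{-20843} = \frac{3597}{4 \cdot 28561} - - \frac{25125}{20843} = \frac{3597}{114244} + \frac{25125}{20843} = \frac{2945352771}{2381187692}$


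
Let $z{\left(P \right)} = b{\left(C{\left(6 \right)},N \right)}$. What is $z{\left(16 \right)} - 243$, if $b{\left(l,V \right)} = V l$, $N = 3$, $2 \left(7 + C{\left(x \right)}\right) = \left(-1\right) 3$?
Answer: $- \frac{537}{2} \approx -268.5$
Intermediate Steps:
$C{\left(x \right)} = - \frac{17}{2}$ ($C{\left(x \right)} = -7 + \frac{\left(-1\right) 3}{2} = -7 + \frac{1}{2} \left(-3\right) = -7 - \frac{3}{2} = - \frac{17}{2}$)
$z{\left(P \right)} = - \frac{51}{2}$ ($z{\left(P \right)} = 3 \left(- \frac{17}{2}\right) = - \frac{51}{2}$)
$z{\left(16 \right)} - 243 = - \frac{51}{2} - 243 = - \frac{537}{2}$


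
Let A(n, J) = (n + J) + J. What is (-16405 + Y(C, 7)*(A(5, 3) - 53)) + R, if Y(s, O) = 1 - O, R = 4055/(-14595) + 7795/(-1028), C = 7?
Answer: -48494411309/3000732 ≈ -16161.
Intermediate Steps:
A(n, J) = n + 2*J (A(n, J) = (J + n) + J = n + 2*J)
R = -23587313/3000732 (R = 4055*(-1/14595) + 7795*(-1/1028) = -811/2919 - 7795/1028 = -23587313/3000732 ≈ -7.8605)
(-16405 + Y(C, 7)*(A(5, 3) - 53)) + R = (-16405 + (1 - 1*7)*((5 + 2*3) - 53)) - 23587313/3000732 = (-16405 + (1 - 7)*((5 + 6) - 53)) - 23587313/3000732 = (-16405 - 6*(11 - 53)) - 23587313/3000732 = (-16405 - 6*(-42)) - 23587313/3000732 = (-16405 + 252) - 23587313/3000732 = -16153 - 23587313/3000732 = -48494411309/3000732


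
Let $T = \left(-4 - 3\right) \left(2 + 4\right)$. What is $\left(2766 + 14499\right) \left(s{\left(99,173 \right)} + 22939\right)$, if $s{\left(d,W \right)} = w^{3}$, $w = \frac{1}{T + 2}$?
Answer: $\frac{5069335484547}{12800} \approx 3.9604 \cdot 10^{8}$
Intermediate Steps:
$T = -42$ ($T = \left(-7\right) 6 = -42$)
$w = - \frac{1}{40}$ ($w = \frac{1}{-42 + 2} = \frac{1}{-40} = - \frac{1}{40} \approx -0.025$)
$s{\left(d,W \right)} = - \frac{1}{64000}$ ($s{\left(d,W \right)} = \left(- \frac{1}{40}\right)^{3} = - \frac{1}{64000}$)
$\left(2766 + 14499\right) \left(s{\left(99,173 \right)} + 22939\right) = \left(2766 + 14499\right) \left(- \frac{1}{64000} + 22939\right) = 17265 \cdot \frac{1468095999}{64000} = \frac{5069335484547}{12800}$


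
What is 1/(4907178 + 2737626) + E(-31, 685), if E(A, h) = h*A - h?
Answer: -167574103679/7644804 ≈ -21920.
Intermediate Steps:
E(A, h) = -h + A*h (E(A, h) = A*h - h = -h + A*h)
1/(4907178 + 2737626) + E(-31, 685) = 1/(4907178 + 2737626) + 685*(-1 - 31) = 1/7644804 + 685*(-32) = 1/7644804 - 21920 = -167574103679/7644804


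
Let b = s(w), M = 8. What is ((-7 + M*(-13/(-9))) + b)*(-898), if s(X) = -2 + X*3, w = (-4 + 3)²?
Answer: -44900/9 ≈ -4988.9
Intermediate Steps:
w = 1 (w = (-1)² = 1)
s(X) = -2 + 3*X
b = 1 (b = -2 + 3*1 = -2 + 3 = 1)
((-7 + M*(-13/(-9))) + b)*(-898) = ((-7 + 8*(-13/(-9))) + 1)*(-898) = ((-7 + 8*(-13*(-⅑))) + 1)*(-898) = ((-7 + 8*(13/9)) + 1)*(-898) = ((-7 + 104/9) + 1)*(-898) = (41/9 + 1)*(-898) = (50/9)*(-898) = -44900/9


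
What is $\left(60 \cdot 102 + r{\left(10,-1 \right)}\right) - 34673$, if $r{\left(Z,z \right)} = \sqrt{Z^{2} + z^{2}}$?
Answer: $-28553 + \sqrt{101} \approx -28543.0$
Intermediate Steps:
$\left(60 \cdot 102 + r{\left(10,-1 \right)}\right) - 34673 = \left(60 \cdot 102 + \sqrt{10^{2} + \left(-1\right)^{2}}\right) - 34673 = \left(6120 + \sqrt{100 + 1}\right) - 34673 = \left(6120 + \sqrt{101}\right) - 34673 = -28553 + \sqrt{101}$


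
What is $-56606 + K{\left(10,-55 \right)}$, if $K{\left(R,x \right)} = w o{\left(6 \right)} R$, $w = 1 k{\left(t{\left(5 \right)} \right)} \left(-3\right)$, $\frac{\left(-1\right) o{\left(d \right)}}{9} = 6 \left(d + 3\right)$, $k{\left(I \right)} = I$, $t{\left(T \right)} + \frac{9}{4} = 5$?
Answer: $-16511$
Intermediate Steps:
$t{\left(T \right)} = \frac{11}{4}$ ($t{\left(T \right)} = - \frac{9}{4} + 5 = \frac{11}{4}$)
$o{\left(d \right)} = -162 - 54 d$ ($o{\left(d \right)} = - 9 \cdot 6 \left(d + 3\right) = - 9 \cdot 6 \left(3 + d\right) = - 9 \left(18 + 6 d\right) = -162 - 54 d$)
$w = - \frac{33}{4}$ ($w = 1 \cdot \frac{11}{4} \left(-3\right) = \frac{11}{4} \left(-3\right) = - \frac{33}{4} \approx -8.25$)
$K{\left(R,x \right)} = \frac{8019 R}{2}$ ($K{\left(R,x \right)} = - \frac{33 \left(-162 - 324\right) R}{4} = - \frac{33 \left(- 486 R\right)}{4} = \frac{8019 R}{2}$)
$-56606 + K{\left(10,-55 \right)} = -56606 + \frac{8019}{2} \cdot 10 = -56606 + 40095 = -16511$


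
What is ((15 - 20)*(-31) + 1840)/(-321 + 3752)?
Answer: 1995/3431 ≈ 0.58146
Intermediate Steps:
((15 - 20)*(-31) + 1840)/(-321 + 3752) = (-5*(-31) + 1840)/3431 = (155 + 1840)*(1/3431) = 1995*(1/3431) = 1995/3431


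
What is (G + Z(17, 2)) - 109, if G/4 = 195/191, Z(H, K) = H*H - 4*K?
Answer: 33632/191 ≈ 176.08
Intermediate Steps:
Z(H, K) = H**2 - 4*K
G = 780/191 (G = 4*(195/191) = 780/191 ≈ 4.0838)
(G + Z(17, 2)) - 109 = (780/191 + (17**2 - 4*2)) - 109 = (780/191 + (289 - 8)) - 109 = (780/191 + 281) - 109 = 54451/191 - 109 = 33632/191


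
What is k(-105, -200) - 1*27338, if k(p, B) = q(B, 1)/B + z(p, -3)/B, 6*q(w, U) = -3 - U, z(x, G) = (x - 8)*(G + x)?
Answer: -1643941/60 ≈ -27399.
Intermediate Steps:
z(x, G) = (-8 + x)*(G + x)
q(w, U) = -½ - U/6 (q(w, U) = (-3 - U)/6 = -½ - U/6)
k(p, B) = -2/(3*B) + (24 + p² - 11*p)/B (k(p, B) = (-½ - ⅙*1)/B + (p² - 8*(-3) - 8*p - 3*p)/B = (-½ - ⅙)/B + (p² + 24 - 8*p - 3*p)/B = -2/(3*B) + (24 + p² - 11*p)/B)
k(-105, -200) - 1*27338 = (70/3 + (-105)² - 11*(-105))/(-200) - 1*27338 = -(70/3 + 11025 + 1155)/200 - 27338 = -1/200*36610/3 - 27338 = -3661/60 - 27338 = -1643941/60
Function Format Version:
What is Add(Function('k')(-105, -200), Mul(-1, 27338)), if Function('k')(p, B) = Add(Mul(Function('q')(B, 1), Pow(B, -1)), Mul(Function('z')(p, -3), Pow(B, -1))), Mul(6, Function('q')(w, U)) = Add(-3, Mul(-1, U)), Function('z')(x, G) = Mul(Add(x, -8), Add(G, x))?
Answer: Rational(-1643941, 60) ≈ -27399.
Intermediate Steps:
Function('z')(x, G) = Mul(Add(-8, x), Add(G, x))
Function('q')(w, U) = Add(Rational(-1, 2), Mul(Rational(-1, 6), U)) (Function('q')(w, U) = Mul(Rational(1, 6), Add(-3, Mul(-1, U))) = Add(Rational(-1, 2), Mul(Rational(-1, 6), U)))
Function('k')(p, B) = Add(Mul(Rational(-2, 3), Pow(B, -1)), Mul(Pow(B, -1), Add(24, Pow(p, 2), Mul(-11, p)))) (Function('k')(p, B) = Add(Mul(Add(Rational(-1, 2), Mul(Rational(-1, 6), 1)), Pow(B, -1)), Mul(Add(Pow(p, 2), Mul(-8, -3), Mul(-8, p), Mul(-3, p)), Pow(B, -1))) = Add(Mul(Add(Rational(-1, 2), Rational(-1, 6)), Pow(B, -1)), Mul(Add(Pow(p, 2), 24, Mul(-8, p), Mul(-3, p)), Pow(B, -1))) = Add(Mul(Rational(-2, 3), Pow(B, -1)), Mul(Add(24, Pow(p, 2), Mul(-11, p)), Pow(B, -1))) = Add(Mul(Rational(-2, 3), Pow(B, -1)), Mul(Pow(B, -1), Add(24, Pow(p, 2), Mul(-11, p)))))
Add(Function('k')(-105, -200), Mul(-1, 27338)) = Add(Mul(Pow(-200, -1), Add(Rational(70, 3), Pow(-105, 2), Mul(-11, -105))), Mul(-1, 27338)) = Add(Mul(Rational(-1, 200), Add(Rational(70, 3), 11025, 1155)), -27338) = Add(Mul(Rational(-1, 200), Rational(36610, 3)), -27338) = Add(Rational(-3661, 60), -27338) = Rational(-1643941, 60)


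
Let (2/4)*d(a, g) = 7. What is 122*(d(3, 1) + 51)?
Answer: 7930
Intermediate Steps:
d(a, g) = 14 (d(a, g) = 2*7 = 14)
122*(d(3, 1) + 51) = 122*(14 + 51) = 122*65 = 7930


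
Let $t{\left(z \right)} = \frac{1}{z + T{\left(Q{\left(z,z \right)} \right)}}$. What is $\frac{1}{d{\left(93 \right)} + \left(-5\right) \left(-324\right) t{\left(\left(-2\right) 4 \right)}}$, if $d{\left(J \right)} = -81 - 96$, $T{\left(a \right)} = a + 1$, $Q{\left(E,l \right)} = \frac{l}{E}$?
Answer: $- \frac{1}{447} \approx -0.0022371$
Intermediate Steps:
$T{\left(a \right)} = 1 + a$
$d{\left(J \right)} = -177$ ($d{\left(J \right)} = -81 - 96 = -177$)
$t{\left(z \right)} = \frac{1}{2 + z}$ ($t{\left(z \right)} = \frac{1}{z + \left(1 + \frac{z}{z}\right)} = \frac{1}{z + \left(1 + 1\right)} = \frac{1}{z + 2} = \frac{1}{2 + z}$)
$\frac{1}{d{\left(93 \right)} + \left(-5\right) \left(-324\right) t{\left(\left(-2\right) 4 \right)}} = \frac{1}{-177 + \frac{\left(-5\right) \left(-324\right)}{2 - 8}} = \frac{1}{-177 + \frac{1620}{2 - 8}} = \frac{1}{-177 + \frac{1620}{-6}} = \frac{1}{-177 + 1620 \left(- \frac{1}{6}\right)} = \frac{1}{-177 - 270} = \frac{1}{-447} = - \frac{1}{447}$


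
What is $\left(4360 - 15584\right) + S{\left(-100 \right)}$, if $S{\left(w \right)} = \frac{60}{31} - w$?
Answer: $- \frac{344784}{31} \approx -11122.0$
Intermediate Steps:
$S{\left(w \right)} = \frac{60}{31} - w$ ($S{\left(w \right)} = 60 \cdot \frac{1}{31} - w = \frac{60}{31} - w$)
$\left(4360 - 15584\right) + S{\left(-100 \right)} = \left(4360 - 15584\right) + \left(\frac{60}{31} - -100\right) = -11224 + \left(\frac{60}{31} + 100\right) = -11224 + \frac{3160}{31} = - \frac{344784}{31}$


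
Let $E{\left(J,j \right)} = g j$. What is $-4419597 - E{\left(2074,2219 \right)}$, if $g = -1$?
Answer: $-4417378$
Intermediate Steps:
$E{\left(J,j \right)} = - j$
$-4419597 - E{\left(2074,2219 \right)} = -4419597 - \left(-1\right) 2219 = -4419597 - -2219 = -4419597 + 2219 = -4417378$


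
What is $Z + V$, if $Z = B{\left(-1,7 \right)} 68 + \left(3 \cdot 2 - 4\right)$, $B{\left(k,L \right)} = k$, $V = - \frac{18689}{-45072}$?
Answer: $- \frac{2956063}{45072} \approx -65.585$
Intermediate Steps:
$V = \frac{18689}{45072}$ ($V = \left(-18689\right) \left(- \frac{1}{45072}\right) = \frac{18689}{45072} \approx 0.41465$)
$Z = -66$ ($Z = \left(-1\right) 68 + \left(3 \cdot 2 - 4\right) = -68 + \left(6 - 4\right) = -68 + 2 = -66$)
$Z + V = -66 + \frac{18689}{45072} = - \frac{2956063}{45072}$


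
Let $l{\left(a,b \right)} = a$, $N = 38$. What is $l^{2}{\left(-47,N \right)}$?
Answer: $2209$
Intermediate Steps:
$l^{2}{\left(-47,N \right)} = \left(-47\right)^{2} = 2209$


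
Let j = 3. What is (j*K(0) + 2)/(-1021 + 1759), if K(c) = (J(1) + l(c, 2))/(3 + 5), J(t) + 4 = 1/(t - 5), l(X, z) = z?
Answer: 37/23616 ≈ 0.0015667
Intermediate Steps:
J(t) = -4 + 1/(-5 + t) (J(t) = -4 + 1/(t - 5) = -4 + 1/(-5 + t))
K(c) = -9/32 (K(c) = ((21 - 4*1)/(-5 + 1) + 2)/(3 + 5) = ((21 - 4)/(-4) + 2)/8 = (-¼*17 + 2)*(⅛) = (-17/4 + 2)*(⅛) = -9/4*⅛ = -9/32)
(j*K(0) + 2)/(-1021 + 1759) = (3*(-9/32) + 2)/(-1021 + 1759) = (-27/32 + 2)/738 = (1/738)*(37/32) = 37/23616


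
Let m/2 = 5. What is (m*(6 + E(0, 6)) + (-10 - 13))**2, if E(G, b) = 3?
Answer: 4489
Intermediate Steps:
m = 10 (m = 2*5 = 10)
(m*(6 + E(0, 6)) + (-10 - 13))**2 = (10*(6 + 3) + (-10 - 13))**2 = (10*9 - 23)**2 = (90 - 23)**2 = 67**2 = 4489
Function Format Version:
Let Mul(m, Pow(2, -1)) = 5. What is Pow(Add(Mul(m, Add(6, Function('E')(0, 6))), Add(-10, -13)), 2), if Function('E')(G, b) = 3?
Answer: 4489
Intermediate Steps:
m = 10 (m = Mul(2, 5) = 10)
Pow(Add(Mul(m, Add(6, Function('E')(0, 6))), Add(-10, -13)), 2) = Pow(Add(Mul(10, Add(6, 3)), Add(-10, -13)), 2) = Pow(Add(Mul(10, 9), -23), 2) = Pow(Add(90, -23), 2) = Pow(67, 2) = 4489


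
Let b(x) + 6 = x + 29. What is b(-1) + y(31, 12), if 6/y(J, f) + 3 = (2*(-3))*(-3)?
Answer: 112/5 ≈ 22.400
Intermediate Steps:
b(x) = 23 + x (b(x) = -6 + (x + 29) = -6 + (29 + x) = 23 + x)
y(J, f) = ⅖ (y(J, f) = 6/(-3 + (2*(-3))*(-3)) = 6/(-3 - 6*(-3)) = 6/(-3 + 18) = 6/15 = 6*(1/15) = ⅖)
b(-1) + y(31, 12) = (23 - 1) + ⅖ = 22 + ⅖ = 112/5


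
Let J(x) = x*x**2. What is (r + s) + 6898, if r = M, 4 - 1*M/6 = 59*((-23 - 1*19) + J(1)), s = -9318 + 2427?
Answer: 14545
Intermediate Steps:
s = -6891
J(x) = x**3
M = 14538 (M = 24 - 354*((-23 - 1*19) + 1**3) = 24 - 354*((-23 - 19) + 1) = 24 - 354*(-42 + 1) = 24 - 354*(-41) = 24 - 6*(-2419) = 24 + 14514 = 14538)
r = 14538
(r + s) + 6898 = (14538 - 6891) + 6898 = 7647 + 6898 = 14545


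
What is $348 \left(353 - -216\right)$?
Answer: $198012$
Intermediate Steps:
$348 \left(353 - -216\right) = 348 \left(353 + 216\right) = 348 \cdot 569 = 198012$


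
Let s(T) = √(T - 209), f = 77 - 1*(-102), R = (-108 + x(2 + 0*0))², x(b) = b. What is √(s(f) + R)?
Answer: √(11236 + I*√30) ≈ 106.0 + 0.0258*I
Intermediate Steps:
R = 11236 (R = (-108 + (2 + 0*0))² = (-108 + (2 + 0))² = (-108 + 2)² = (-106)² = 11236)
f = 179 (f = 77 + 102 = 179)
s(T) = √(-209 + T)
√(s(f) + R) = √(√(-209 + 179) + 11236) = √(√(-30) + 11236) = √(I*√30 + 11236) = √(11236 + I*√30)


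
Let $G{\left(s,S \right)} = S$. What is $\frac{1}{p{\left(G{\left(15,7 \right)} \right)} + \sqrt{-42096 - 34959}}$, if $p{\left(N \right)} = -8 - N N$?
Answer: $- \frac{19}{26768} - \frac{i \sqrt{77055}}{80304} \approx -0.0007098 - 0.0034567 i$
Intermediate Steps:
$p{\left(N \right)} = -8 - N^{2}$
$\frac{1}{p{\left(G{\left(15,7 \right)} \right)} + \sqrt{-42096 - 34959}} = \frac{1}{\left(-8 - 7^{2}\right) + \sqrt{-42096 - 34959}} = \frac{1}{\left(-8 - 49\right) + \sqrt{-77055}} = \frac{1}{\left(-8 - 49\right) + i \sqrt{77055}} = \frac{1}{-57 + i \sqrt{77055}}$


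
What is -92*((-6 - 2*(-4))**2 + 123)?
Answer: -11684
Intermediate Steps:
-92*((-6 - 2*(-4))**2 + 123) = -92*((-6 + 8)**2 + 123) = -92*(2**2 + 123) = -92*(4 + 123) = -92*127 = -11684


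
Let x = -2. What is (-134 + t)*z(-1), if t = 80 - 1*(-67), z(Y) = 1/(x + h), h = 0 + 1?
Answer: -13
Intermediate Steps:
h = 1
z(Y) = -1 (z(Y) = 1/(-2 + 1) = 1/(-1) = -1)
t = 147 (t = 80 + 67 = 147)
(-134 + t)*z(-1) = (-134 + 147)*(-1) = 13*(-1) = -13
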